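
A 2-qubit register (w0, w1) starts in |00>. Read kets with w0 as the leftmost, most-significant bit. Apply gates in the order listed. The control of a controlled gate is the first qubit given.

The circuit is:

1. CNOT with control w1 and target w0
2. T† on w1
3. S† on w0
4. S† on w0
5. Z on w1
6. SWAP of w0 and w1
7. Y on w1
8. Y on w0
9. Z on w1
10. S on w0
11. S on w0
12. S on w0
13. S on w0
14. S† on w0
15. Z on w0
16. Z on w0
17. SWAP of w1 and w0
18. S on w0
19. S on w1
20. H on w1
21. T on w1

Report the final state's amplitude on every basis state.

After the circuit, the state carries amplitude 0 on |00>, 0 on |01>, sqrt(2)*I/2 on |10>, -sqrt(2)*exp(3*I*pi/4)/2 on |11>. Key observation: gates 10-13 undo each other exactly, leaving only the rest of the circuit to track.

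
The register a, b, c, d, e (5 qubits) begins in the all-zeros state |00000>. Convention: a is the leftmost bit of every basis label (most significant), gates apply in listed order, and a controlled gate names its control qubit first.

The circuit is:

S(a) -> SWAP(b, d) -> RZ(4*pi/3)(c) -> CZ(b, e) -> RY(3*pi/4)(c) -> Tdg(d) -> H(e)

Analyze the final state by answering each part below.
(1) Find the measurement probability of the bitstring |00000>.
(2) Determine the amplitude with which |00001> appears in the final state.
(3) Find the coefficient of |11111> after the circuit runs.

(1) A full measurement returns |00000> with probability 1/4 - sqrt(2)/8.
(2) |00001> carries amplitude -sqrt(4 - 2*sqrt(2))*exp(I*pi/3)/4 in the final state.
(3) The amplitude on |11111> is 0.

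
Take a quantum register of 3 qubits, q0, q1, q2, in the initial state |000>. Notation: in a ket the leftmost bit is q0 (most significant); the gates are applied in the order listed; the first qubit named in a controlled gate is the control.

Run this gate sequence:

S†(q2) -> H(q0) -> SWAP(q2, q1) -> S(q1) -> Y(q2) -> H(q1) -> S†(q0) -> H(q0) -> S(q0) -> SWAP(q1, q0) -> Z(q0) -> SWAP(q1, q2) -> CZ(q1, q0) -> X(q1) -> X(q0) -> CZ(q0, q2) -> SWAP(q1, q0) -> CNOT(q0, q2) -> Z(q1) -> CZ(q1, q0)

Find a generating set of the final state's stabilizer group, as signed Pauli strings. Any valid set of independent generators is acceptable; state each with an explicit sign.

The final state is stabilized by the group generated by -IXZ, -IZX, +ZII; other independent generating sets are equally valid.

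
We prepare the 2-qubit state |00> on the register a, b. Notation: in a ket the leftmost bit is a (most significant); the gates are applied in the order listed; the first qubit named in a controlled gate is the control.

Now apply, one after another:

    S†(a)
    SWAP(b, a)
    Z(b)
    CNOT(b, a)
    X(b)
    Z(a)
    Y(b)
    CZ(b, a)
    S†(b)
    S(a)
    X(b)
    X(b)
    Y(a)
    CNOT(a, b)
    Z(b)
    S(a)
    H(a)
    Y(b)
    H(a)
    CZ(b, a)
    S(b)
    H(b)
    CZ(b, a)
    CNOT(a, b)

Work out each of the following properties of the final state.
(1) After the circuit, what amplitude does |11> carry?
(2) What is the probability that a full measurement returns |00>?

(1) The final state's coefficient on |11> equals -sqrt(2)/2.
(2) The probability of measuring |00> is 0.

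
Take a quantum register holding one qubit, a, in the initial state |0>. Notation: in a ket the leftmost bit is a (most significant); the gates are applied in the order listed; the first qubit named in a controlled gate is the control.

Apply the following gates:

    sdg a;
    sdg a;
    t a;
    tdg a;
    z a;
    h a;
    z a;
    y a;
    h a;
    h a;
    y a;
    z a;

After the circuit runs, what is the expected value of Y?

The expectation value of Y is 0. Key observation: the block from step 7 through step 12 cancels to the identity and can be dropped.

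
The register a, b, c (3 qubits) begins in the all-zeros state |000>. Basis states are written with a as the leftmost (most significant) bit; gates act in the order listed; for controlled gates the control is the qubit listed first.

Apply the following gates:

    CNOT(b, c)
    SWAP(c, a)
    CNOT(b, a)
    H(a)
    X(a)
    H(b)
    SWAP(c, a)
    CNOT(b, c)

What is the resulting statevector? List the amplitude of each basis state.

The final amplitudes are 1/2 on |000>, 1/2 on |001>, 1/2 on |010>, 1/2 on |011>, 0 on |100>, 0 on |101>, 0 on |110>, 0 on |111>.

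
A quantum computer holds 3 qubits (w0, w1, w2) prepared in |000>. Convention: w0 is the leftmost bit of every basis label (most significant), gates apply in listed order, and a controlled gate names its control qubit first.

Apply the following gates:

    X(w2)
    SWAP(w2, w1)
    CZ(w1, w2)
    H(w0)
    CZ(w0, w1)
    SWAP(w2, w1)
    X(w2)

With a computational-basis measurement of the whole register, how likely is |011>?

Outcome |011> occurs with probability 0.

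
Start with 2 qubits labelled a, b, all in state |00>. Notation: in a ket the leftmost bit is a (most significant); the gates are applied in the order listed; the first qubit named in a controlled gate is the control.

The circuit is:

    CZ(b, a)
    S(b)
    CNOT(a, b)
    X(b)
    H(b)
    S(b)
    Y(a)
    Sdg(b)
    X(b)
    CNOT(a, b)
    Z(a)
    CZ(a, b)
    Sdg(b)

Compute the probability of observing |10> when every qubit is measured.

A full measurement returns |10> with probability 1/2.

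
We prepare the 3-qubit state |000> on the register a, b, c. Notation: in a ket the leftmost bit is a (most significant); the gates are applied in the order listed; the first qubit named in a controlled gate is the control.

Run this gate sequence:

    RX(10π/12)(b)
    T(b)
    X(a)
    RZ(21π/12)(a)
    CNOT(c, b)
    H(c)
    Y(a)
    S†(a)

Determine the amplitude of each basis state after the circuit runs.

The final amplitudes are (-1 + sqrt(3))*exp(3*I*pi/8)/4 on |000>, (-1 + sqrt(3))*exp(3*I*pi/8)/4 on |001>, (1 + sqrt(3))*exp(I*pi/8)/4 on |010>, (1 + sqrt(3))*exp(I*pi/8)/4 on |011>, 0 on |100>, 0 on |101>, 0 on |110>, 0 on |111>.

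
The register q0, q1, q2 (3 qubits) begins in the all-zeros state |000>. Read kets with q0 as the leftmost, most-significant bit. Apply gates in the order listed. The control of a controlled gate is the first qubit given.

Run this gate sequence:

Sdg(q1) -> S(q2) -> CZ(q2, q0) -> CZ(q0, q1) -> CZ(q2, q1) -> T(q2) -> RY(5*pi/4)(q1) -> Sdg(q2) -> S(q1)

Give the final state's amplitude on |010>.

The amplitude on |010> is I*sqrt(sqrt(2) + 2)/2.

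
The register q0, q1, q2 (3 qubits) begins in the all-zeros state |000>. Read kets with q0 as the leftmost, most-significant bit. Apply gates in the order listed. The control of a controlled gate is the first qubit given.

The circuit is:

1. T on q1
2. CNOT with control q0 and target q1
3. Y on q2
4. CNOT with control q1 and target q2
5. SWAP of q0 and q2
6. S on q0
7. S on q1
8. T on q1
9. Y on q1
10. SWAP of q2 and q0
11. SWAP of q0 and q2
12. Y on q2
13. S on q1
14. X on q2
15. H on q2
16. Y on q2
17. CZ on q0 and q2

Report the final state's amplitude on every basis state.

After the circuit, the state carries amplitude sqrt(2)/2 on |110>, sqrt(2)/2 on |111>, and 0 on every other basis state.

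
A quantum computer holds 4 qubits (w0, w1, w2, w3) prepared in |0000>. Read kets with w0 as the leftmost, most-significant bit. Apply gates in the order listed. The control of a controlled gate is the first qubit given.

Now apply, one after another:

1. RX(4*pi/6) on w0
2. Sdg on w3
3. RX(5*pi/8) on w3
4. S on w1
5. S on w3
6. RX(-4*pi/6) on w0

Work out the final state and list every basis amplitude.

The final amplitudes are cos(5*pi/16) on |0000>, sin(5*pi/16) on |0001>, and 0 on every other basis state.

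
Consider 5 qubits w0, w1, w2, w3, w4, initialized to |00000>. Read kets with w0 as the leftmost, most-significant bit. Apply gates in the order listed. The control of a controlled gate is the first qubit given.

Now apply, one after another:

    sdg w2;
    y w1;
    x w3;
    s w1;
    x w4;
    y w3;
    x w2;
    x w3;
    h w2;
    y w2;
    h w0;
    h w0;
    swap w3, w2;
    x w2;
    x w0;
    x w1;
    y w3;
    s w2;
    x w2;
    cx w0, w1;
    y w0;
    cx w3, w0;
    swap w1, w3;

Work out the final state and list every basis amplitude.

After the circuit, the state carries amplitude sqrt(2)/2 on |00111>, -sqrt(2)/2 on |11111>, and 0 on every other basis state.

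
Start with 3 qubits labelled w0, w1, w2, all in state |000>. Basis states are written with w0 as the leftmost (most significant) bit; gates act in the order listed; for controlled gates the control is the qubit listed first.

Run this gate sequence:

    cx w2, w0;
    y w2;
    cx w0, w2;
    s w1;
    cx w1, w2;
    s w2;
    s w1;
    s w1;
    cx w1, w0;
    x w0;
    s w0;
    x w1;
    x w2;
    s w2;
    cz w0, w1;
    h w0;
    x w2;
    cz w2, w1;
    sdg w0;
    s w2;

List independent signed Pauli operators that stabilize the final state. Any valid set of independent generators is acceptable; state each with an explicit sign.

The final state is stabilized by the group generated by +YII, -IZI, -IIZ; other independent generating sets are equally valid.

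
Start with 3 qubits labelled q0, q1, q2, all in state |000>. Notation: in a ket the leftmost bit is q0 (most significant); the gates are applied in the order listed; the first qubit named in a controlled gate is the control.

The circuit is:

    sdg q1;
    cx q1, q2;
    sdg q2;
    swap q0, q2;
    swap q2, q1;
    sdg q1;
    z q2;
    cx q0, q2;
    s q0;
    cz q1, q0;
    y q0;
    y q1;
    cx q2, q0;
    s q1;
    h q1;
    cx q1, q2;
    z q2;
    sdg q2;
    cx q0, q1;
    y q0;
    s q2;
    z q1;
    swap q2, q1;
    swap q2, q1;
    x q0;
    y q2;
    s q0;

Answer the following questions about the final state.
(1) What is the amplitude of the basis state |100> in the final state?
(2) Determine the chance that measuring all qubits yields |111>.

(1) The final state's coefficient on |100> equals -sqrt(2)/2. Key observation: the block from step 23 through step 24 cancels to the identity and can be dropped.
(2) A full measurement returns |111> with probability 1/2.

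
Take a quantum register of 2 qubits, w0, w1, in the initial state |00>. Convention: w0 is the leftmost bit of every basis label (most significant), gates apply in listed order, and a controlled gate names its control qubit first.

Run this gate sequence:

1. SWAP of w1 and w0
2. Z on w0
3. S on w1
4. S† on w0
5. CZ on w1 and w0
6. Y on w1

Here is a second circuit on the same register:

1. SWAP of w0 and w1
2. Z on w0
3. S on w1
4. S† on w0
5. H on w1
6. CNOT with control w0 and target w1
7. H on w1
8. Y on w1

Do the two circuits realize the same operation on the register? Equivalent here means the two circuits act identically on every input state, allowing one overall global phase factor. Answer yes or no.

Yes: on every input state the two circuits agree up to one overall phase factor.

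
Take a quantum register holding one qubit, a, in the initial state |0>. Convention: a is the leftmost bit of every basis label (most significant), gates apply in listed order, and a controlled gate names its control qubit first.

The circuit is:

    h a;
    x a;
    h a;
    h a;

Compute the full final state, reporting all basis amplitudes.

After the circuit, the state carries amplitude sqrt(2)/2 on |0>, sqrt(2)/2 on |1>. Key observation: the block from step 3 through step 4 cancels to the identity and can be dropped.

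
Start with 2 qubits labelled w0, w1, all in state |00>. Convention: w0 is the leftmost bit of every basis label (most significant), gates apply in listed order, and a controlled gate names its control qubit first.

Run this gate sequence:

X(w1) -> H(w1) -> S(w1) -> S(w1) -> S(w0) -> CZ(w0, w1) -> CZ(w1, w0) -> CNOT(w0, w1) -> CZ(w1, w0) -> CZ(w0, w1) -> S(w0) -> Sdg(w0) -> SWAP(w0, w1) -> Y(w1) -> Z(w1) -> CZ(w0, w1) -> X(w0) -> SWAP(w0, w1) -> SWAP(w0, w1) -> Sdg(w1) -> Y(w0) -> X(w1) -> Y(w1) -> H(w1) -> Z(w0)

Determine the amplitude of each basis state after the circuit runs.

After the circuit, the state carries amplitude -1/2 on |00>, 1/2 on |01>, 1/2 on |10>, -1/2 on |11>.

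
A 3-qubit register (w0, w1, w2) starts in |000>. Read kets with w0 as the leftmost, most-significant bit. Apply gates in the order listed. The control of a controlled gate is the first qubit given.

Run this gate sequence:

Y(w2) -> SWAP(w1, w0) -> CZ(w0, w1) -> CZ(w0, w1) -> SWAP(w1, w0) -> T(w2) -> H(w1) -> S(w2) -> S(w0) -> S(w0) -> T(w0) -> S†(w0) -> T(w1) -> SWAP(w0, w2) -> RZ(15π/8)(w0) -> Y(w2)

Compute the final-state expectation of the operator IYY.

In the final state, IYY has expectation 0. Key observation: the block from step 2 through step 5 cancels to the identity and can be dropped.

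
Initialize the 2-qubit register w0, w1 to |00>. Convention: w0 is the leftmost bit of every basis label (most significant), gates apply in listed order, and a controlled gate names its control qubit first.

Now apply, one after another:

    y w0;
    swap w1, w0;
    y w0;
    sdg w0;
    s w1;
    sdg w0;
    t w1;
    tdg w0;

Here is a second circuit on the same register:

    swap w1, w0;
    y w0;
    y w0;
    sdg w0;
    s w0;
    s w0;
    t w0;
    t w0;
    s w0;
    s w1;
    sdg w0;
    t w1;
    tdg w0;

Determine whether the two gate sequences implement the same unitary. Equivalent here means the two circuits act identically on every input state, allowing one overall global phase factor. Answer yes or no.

No, they are not equivalent — no single phase factor reconciles the two unitaries.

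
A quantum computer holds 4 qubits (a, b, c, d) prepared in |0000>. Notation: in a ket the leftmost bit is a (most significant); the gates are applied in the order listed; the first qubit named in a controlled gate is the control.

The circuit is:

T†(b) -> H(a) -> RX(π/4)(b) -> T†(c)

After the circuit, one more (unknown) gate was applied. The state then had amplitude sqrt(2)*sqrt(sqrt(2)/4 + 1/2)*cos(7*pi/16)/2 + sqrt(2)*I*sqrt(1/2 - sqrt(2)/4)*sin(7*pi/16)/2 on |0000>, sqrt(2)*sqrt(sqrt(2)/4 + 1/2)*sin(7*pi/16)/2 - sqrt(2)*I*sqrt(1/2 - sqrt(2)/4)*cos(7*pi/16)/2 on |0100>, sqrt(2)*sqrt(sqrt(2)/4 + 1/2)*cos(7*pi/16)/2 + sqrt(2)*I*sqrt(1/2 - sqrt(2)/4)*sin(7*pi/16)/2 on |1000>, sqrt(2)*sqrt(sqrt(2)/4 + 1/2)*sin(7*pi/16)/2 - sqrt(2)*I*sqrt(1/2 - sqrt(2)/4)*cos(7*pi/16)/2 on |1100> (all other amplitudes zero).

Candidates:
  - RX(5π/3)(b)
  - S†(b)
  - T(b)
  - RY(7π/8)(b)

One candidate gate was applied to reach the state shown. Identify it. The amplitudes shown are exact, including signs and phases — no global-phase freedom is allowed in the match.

The unique candidate consistent with the amplitudes is RY(7π/8)(b).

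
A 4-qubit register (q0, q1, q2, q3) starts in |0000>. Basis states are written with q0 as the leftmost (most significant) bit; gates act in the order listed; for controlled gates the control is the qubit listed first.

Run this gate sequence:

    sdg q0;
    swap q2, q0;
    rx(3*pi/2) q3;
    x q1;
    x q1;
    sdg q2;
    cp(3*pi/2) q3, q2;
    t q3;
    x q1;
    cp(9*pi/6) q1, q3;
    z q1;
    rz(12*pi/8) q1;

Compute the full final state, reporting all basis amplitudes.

After the circuit, the state carries amplitude sqrt(2)*exp(3*I*pi/4)/2 on |0100>, -sqrt(2)/2 on |0101>, and 0 on every other basis state.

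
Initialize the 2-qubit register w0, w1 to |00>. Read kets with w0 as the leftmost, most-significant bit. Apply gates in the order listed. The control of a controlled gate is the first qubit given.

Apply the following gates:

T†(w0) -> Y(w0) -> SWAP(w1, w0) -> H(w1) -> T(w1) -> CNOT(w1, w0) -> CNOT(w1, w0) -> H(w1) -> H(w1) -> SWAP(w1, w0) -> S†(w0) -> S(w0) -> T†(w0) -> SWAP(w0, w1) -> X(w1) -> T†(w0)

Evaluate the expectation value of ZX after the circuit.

The expectation value of ZX is -1.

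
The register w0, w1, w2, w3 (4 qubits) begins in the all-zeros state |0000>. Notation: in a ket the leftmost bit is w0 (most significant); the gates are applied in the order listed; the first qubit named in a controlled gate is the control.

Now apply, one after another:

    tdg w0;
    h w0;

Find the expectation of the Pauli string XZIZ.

The expectation value of XZIZ is 1.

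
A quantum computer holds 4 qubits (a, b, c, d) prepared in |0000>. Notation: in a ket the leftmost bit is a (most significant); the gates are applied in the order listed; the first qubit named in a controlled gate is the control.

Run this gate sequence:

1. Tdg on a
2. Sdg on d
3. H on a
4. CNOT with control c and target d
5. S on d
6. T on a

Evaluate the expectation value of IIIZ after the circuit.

The expectation value of IIIZ is 1.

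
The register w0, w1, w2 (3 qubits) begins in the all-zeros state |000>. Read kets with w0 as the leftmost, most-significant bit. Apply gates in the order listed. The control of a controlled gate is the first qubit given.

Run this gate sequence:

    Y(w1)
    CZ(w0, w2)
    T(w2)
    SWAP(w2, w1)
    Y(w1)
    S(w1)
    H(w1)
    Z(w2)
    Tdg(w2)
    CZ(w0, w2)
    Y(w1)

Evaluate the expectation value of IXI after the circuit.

In the final state, IXI has expectation 1.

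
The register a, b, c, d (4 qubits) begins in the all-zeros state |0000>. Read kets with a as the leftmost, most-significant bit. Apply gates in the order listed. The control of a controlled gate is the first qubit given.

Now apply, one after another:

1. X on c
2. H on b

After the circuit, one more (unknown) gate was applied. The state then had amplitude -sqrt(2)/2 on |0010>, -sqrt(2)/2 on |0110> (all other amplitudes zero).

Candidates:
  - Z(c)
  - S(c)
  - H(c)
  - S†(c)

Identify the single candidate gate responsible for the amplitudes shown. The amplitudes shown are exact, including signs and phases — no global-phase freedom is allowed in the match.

It was Z(c) that produced the state shown.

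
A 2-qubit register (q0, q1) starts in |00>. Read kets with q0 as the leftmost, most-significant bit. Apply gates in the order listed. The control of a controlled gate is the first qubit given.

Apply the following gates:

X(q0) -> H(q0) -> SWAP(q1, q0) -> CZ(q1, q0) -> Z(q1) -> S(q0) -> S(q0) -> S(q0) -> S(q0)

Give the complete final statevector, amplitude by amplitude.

The resulting statevector has amplitude sqrt(2)/2 on |00>, sqrt(2)/2 on |01>, 0 on |10>, 0 on |11>. Key observation: the block from step 6 through step 9 cancels to the identity and can be dropped.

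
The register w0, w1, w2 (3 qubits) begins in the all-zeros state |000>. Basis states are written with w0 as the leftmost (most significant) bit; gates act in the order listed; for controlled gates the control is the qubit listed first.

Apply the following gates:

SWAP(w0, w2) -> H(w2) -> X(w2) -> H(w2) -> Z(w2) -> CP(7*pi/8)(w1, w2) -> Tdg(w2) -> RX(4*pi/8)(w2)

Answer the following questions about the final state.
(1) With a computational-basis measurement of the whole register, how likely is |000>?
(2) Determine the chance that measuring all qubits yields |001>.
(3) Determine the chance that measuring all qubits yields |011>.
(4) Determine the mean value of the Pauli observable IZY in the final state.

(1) A full measurement returns |000> with probability 1/2. Key observation: the block from step 2 through step 5 cancels to the identity and can be dropped.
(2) A full measurement returns |001> with probability 1/2.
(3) Outcome |011> occurs with probability 0.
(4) The expectation value of IZY is -1.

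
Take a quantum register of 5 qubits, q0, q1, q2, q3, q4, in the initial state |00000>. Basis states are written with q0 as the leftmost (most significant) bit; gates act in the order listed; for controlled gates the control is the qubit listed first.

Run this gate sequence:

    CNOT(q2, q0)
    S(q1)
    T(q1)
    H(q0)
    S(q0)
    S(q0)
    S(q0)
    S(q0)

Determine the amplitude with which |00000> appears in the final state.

|00000> carries amplitude sqrt(2)/2 in the final state. Key observation: steps 5-8 multiply out to the identity, so the circuit reduces to the remaining gates.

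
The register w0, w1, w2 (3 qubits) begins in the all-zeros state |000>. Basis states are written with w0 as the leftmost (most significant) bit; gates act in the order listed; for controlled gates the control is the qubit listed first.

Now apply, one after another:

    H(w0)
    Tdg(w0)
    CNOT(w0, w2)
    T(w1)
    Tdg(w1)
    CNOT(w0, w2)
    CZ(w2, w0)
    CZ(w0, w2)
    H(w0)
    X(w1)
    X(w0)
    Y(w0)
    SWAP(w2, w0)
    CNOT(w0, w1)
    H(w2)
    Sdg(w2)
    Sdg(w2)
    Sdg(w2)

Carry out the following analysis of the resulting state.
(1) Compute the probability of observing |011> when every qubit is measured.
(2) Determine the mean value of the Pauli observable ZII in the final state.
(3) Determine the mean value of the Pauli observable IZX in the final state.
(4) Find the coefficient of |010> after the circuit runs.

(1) The probability of measuring |011> is 1/2. Key observation: steps 3-6 multiply out to the identity, so the circuit reduces to the remaining gates.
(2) The expectation value of ZII is 1.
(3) The expectation value of IZX is sqrt(2)/2.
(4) The final state's coefficient on |010> equals -sqrt(2)*exp(I*pi/4)/2.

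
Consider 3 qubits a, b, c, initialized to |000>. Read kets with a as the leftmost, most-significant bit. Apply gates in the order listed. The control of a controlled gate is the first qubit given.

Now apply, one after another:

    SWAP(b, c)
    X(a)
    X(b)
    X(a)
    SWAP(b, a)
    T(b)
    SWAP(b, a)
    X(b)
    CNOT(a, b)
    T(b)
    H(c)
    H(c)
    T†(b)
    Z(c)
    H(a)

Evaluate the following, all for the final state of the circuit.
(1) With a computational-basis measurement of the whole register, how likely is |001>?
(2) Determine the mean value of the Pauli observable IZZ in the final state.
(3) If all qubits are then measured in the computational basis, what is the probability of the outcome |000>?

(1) A full measurement returns |001> with probability 0.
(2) The expectation value of IZZ is 1.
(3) A full measurement returns |000> with probability 1/2.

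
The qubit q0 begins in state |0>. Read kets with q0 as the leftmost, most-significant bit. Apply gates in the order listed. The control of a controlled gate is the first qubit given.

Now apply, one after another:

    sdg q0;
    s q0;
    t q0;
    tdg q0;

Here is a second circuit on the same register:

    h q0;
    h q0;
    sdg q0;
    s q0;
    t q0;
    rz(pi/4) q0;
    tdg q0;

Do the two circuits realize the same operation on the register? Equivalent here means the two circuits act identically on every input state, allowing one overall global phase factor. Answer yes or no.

No, they are not equivalent — no single phase factor reconciles the two unitaries.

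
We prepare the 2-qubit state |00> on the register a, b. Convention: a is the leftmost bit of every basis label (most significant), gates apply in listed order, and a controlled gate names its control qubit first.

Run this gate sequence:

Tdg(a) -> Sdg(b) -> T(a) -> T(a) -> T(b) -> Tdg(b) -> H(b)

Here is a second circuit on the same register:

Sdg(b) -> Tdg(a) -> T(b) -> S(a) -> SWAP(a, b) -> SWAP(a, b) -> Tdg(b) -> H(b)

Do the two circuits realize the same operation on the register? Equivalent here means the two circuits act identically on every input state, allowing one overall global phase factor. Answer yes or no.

Yes — the two circuits implement the same unitary up to a global phase.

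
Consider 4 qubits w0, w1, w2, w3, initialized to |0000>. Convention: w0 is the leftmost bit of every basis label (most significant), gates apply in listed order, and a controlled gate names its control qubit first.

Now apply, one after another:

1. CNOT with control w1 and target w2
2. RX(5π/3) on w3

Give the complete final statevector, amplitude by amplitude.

The resulting statevector has amplitude -sqrt(3)/2 on |0000>, -I/2 on |0001>, and 0 on every other basis state.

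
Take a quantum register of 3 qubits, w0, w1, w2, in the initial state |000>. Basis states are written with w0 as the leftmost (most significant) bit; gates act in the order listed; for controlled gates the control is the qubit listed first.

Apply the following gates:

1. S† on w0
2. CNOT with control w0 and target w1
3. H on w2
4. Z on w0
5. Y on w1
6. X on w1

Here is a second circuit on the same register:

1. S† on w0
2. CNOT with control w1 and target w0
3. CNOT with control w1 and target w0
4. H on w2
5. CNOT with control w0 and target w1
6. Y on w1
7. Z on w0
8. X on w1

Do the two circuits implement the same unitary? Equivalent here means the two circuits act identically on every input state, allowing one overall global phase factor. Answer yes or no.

Yes, they are equivalent — the unitaries differ by at most a global phase.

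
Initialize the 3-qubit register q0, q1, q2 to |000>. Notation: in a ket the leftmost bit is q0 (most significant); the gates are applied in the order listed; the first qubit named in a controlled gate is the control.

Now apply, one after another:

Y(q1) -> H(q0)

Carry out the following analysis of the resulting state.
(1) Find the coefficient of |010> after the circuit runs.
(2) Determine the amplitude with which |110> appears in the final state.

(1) |010> carries amplitude sqrt(2)*I/2 in the final state.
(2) The amplitude on |110> is sqrt(2)*I/2.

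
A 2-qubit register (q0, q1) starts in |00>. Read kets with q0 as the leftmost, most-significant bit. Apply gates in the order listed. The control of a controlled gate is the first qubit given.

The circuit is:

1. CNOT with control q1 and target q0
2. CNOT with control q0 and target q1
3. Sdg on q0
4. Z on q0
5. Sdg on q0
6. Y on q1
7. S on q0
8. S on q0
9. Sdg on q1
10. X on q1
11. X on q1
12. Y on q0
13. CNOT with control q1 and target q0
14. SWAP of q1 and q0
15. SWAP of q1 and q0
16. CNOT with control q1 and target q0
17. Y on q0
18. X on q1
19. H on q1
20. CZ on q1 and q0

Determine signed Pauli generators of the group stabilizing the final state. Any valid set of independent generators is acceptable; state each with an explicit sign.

The stabilizer group can be generated by +IX, +ZI, among other valid generating sets. Key observation: steps 11-18 multiply out to the identity, so the circuit reduces to the remaining gates.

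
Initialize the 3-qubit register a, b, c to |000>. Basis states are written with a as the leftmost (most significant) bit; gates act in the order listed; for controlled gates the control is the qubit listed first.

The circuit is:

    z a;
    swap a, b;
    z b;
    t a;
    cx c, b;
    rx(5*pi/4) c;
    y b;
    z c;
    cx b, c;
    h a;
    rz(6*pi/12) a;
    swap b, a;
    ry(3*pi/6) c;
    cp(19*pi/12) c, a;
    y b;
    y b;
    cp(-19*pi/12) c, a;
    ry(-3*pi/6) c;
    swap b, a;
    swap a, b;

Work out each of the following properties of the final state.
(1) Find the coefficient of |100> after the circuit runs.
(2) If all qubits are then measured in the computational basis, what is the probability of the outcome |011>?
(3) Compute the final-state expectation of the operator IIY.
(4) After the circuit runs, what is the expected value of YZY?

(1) The amplitude on |100> is sqrt(2*sqrt(2) + 4)*exp(3*I*pi/4)/4.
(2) The probability of measuring |011> is 0.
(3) In the final state, IIY has expectation sqrt(2)/2.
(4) The observable YZY averages to 0.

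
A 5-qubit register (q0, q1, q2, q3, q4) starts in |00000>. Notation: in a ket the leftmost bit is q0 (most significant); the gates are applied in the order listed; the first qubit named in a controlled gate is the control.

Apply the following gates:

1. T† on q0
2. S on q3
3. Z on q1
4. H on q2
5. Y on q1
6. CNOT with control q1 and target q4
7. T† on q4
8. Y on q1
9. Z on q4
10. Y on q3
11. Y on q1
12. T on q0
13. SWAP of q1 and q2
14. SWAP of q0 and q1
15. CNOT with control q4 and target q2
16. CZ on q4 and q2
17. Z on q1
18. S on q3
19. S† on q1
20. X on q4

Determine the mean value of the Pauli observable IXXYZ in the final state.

In the final state, IXXYZ has expectation 0.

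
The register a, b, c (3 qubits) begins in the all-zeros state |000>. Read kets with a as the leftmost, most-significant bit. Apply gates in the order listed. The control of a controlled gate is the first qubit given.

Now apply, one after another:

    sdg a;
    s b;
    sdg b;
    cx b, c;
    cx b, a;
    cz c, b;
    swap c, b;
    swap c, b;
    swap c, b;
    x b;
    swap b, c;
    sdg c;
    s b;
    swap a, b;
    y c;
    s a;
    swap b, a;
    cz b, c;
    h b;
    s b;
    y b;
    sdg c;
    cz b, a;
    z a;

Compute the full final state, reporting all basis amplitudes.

The resulting statevector has amplitude -sqrt(2)/2 on |000>, -sqrt(2)*I/2 on |010>, and 0 on every other basis state.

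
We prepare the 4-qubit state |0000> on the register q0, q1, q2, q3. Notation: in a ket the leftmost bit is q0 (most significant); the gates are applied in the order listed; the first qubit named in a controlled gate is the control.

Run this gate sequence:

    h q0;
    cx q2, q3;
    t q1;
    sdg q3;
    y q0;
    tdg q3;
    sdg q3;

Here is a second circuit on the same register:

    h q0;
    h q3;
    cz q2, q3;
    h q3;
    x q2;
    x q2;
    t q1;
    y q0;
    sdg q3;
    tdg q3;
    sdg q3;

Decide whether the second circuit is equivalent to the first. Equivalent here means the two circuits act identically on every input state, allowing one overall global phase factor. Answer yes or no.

Yes, they are equivalent — the unitaries differ by at most a global phase.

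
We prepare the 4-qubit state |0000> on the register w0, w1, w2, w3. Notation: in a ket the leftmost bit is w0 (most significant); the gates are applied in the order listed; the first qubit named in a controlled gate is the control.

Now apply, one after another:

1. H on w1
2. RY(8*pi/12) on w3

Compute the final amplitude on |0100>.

The final state's coefficient on |0100> equals sqrt(2)/4.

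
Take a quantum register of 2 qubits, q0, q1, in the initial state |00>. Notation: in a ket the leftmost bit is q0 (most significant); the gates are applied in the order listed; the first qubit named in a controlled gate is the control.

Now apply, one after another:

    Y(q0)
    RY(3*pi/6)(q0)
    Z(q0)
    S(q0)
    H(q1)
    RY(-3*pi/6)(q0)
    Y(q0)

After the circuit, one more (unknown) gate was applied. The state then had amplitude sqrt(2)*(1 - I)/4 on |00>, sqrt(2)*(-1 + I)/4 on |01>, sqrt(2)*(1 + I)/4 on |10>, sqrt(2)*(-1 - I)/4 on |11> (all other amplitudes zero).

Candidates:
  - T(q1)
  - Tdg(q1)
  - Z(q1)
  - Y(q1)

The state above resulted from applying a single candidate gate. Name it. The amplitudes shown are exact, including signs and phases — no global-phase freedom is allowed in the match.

It was Z(q1) that produced the state shown.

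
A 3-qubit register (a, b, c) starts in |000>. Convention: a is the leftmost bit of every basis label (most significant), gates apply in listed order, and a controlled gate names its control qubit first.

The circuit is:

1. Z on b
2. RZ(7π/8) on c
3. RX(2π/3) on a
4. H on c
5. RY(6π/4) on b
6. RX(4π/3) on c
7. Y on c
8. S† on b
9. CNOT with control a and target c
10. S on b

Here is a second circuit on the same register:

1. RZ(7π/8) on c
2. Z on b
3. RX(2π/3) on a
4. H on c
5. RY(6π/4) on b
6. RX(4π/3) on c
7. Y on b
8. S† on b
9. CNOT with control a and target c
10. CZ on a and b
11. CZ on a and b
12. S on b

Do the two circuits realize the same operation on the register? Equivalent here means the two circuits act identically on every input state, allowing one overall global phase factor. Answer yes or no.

No, they are not equivalent — no single phase factor reconciles the two unitaries.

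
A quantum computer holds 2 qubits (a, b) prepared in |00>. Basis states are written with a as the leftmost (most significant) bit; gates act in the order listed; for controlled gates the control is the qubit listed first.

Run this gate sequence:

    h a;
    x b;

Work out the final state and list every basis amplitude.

The final amplitudes are 0 on |00>, sqrt(2)/2 on |01>, 0 on |10>, sqrt(2)/2 on |11>.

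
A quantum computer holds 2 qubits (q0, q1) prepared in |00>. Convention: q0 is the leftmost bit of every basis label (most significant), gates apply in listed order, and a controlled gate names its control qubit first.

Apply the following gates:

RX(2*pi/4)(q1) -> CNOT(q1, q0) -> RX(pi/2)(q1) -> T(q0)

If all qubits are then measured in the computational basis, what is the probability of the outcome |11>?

A full measurement returns |11> with probability 1/4.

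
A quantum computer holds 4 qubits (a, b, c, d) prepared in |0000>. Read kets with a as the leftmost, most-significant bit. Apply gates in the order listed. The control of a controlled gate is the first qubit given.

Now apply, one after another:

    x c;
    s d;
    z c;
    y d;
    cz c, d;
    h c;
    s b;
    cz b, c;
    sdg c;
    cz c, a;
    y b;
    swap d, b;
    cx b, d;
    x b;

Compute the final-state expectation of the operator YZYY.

The expectation value of YZYY is 0.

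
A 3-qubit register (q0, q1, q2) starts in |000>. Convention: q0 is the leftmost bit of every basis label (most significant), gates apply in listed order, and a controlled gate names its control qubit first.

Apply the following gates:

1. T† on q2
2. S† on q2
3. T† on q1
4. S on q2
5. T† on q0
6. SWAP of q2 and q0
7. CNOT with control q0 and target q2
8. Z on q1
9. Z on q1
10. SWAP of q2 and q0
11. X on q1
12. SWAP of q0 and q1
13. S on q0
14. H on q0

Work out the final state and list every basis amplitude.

After the circuit, the state carries amplitude sqrt(2)*I/2 on |000>, -sqrt(2)*I/2 on |100>, and 0 on every other basis state.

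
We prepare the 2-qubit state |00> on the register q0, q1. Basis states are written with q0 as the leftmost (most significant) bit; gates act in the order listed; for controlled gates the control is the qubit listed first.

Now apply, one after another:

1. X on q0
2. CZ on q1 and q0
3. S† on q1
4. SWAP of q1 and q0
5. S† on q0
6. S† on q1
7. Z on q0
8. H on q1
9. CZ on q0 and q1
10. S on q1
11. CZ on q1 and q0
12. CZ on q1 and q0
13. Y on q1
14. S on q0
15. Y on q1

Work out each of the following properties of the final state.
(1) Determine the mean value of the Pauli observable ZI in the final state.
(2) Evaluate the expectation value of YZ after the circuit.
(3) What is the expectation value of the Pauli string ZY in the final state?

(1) In the final state, ZI has expectation 1.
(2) The observable YZ averages to 0.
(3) In the final state, ZY has expectation -1.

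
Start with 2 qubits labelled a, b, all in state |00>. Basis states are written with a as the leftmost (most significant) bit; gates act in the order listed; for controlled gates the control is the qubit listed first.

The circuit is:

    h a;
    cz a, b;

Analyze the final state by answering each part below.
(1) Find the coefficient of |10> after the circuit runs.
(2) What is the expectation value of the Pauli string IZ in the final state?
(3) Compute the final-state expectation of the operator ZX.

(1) The amplitude on |10> is sqrt(2)/2.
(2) The observable IZ averages to 1.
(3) The observable ZX averages to 0.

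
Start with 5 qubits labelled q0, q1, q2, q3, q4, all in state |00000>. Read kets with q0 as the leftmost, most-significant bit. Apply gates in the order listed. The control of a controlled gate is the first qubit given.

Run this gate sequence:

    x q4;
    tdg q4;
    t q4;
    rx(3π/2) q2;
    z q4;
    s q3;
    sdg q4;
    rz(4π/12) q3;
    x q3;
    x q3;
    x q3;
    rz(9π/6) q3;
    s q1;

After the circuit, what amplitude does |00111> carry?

The final state's coefficient on |00111> equals sqrt(2)*exp(7*I*pi/12)/2.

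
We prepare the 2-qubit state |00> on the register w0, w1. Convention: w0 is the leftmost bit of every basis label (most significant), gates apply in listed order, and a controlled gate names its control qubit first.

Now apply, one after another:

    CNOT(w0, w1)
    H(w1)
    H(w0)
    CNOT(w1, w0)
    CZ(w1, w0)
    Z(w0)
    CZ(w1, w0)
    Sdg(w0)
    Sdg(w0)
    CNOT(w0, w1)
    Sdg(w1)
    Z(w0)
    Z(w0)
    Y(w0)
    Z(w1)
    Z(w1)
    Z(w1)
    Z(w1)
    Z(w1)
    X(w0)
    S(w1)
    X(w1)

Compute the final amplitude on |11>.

The final state's coefficient on |11> equals -I/2. Key observation: gates 16-19 undo each other exactly, leaving only the rest of the circuit to track.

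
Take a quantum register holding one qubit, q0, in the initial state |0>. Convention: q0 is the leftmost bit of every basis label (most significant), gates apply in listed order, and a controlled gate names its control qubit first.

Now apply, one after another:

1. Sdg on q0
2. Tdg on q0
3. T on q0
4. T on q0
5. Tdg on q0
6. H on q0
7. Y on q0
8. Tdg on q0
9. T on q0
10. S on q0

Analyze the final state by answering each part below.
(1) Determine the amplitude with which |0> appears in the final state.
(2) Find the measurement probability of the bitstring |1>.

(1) The amplitude on |0> is -sqrt(2)*I/2.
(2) The probability of measuring |1> is 1/2.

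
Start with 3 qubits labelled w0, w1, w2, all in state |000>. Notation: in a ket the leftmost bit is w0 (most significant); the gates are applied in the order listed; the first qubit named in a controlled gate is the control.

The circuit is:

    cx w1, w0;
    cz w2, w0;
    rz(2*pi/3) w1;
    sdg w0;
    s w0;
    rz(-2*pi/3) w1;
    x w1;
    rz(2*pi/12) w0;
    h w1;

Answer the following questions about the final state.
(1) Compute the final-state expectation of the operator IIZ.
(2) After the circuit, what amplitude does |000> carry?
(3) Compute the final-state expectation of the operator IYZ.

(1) The observable IIZ averages to 1.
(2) |000> carries amplitude -sqrt(2)*exp(11*I*pi/12)/2 in the final state.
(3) In the final state, IYZ has expectation 0.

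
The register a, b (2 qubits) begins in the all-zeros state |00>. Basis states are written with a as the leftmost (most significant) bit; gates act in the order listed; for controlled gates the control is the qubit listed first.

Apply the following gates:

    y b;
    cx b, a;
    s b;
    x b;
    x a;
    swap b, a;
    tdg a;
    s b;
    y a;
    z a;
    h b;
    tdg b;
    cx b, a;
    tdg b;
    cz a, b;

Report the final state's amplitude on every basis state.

The final amplitudes are 0 on |00>, sqrt(2)/2 on |01>, sqrt(2)*I/2 on |10>, 0 on |11>.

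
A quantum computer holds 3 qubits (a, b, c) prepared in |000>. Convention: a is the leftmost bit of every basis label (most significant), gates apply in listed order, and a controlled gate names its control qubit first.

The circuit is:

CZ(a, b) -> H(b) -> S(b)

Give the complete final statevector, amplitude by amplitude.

The resulting statevector has amplitude sqrt(2)/2 on |000>, sqrt(2)*I/2 on |010>, and 0 on every other basis state.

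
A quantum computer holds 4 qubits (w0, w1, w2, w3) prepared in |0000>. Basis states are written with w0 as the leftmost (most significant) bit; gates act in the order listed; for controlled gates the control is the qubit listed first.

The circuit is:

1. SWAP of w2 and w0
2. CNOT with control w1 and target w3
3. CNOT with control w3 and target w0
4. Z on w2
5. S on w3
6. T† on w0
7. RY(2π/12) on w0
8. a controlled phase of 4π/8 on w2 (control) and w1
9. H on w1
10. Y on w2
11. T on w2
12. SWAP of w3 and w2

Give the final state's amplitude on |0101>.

The amplitude on |0101> is (1 + sqrt(3))*exp(3*I*pi/4)/4.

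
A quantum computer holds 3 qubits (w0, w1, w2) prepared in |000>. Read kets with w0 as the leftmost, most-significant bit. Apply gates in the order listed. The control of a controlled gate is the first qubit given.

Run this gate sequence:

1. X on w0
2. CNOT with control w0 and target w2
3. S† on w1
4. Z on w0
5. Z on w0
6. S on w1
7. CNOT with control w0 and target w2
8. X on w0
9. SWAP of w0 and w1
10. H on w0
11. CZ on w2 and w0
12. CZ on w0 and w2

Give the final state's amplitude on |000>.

The final state's coefficient on |000> equals sqrt(2)/2.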